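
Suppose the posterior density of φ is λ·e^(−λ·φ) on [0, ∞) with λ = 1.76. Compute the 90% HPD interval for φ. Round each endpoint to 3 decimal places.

The exponential density is strictly decreasing on [0, ∞), so the HPD interval is anchored at 0: [0, q] with P(φ ≤ q) = 0.90.
q = −ln(1 − 0.90) / 1.76 = 2.3026 / 1.76 = 1.308.

[0.000, 1.308]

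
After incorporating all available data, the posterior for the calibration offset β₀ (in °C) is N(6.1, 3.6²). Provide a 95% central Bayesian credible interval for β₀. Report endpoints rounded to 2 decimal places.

The posterior is symmetric, so the 95% equal-tailed interval is β₀ = 6.1 ± z·3.6 with z = 1.960.
Half-width: 1.960 × 3.6 = 7.06.
6.1 − 7.06 = -0.96; 6.1 + 7.06 = 13.16.

[-0.96, 13.16]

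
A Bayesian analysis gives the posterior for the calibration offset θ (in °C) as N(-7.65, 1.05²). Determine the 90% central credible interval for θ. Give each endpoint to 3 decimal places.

The posterior is symmetric, so the 90% equal-tailed interval is θ = -7.65 ± z·1.05 with z = 1.645.
Half-width: 1.645 × 1.05 = 1.727.
-7.65 − 1.727 = -9.377; -7.65 + 1.727 = -5.923.

[-9.377, -5.923]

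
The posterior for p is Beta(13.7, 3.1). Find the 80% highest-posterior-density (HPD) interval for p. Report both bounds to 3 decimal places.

[0.722, 0.946]

The posterior is unimodal and skewed, so the HPD interval has equal density at both endpoints and is the shortest 80% interval.
Solving f(0.722) = f(0.946) with F(0.946) − F(0.722) = 0.80 gives [0.722, 0.946].
For comparison, the equal-tailed interval is [0.690, 0.924]; the HPD is narrower and shifted toward the mode.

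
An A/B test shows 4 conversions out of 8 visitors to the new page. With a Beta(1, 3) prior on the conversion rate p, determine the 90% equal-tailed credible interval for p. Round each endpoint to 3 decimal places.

Posterior: Beta(1+4, 3+4) = Beta(5, 7).
Equal-tailed 90% interval: the 0.05 and 0.95 quantiles of Beta(5, 7).
Posterior mean ≈ 0.417, SD ≈ 0.137; a Normal approximation gives roughly [0.192, 0.642].
Exact: F⁻¹(0.05) = 0.200; F⁻¹(0.95) = 0.650.

[0.200, 0.650]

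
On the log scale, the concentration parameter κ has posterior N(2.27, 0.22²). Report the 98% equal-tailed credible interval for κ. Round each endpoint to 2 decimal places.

[5.80, 16.15]

On the log scale the 98% interval is 2.27 ± 2.326 × 0.22 = [1.7582, 2.7818].
Exponentiate: [e^1.7582, e^2.7818] = [5.80, 16.15].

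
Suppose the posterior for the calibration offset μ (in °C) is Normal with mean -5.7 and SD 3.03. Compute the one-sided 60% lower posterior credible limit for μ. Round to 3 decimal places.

Need L with P(μ ≥ L) = 0.60: L = -5.7 − z_{0.4}·3.03.
z = 0.253; L = -5.7 − 0.253 × 3.03 = -6.468.

-6.468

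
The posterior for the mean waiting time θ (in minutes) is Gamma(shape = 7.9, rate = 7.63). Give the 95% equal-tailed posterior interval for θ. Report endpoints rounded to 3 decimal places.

Posterior: Gamma(shape 7.9, rate 7.63).
Equal-tailed 95% interval: Gamma(7.9, 7.63) quantiles at 0.025 and 0.975.
Posterior mean ≈ 1.035, SD ≈ 0.368; a Normal approximation gives roughly [0.313, 1.757].
Exact: lower = 0.444; upper = 1.873.

[0.444, 1.873]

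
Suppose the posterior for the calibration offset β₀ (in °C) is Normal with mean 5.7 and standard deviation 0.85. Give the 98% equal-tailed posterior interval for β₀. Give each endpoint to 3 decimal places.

The posterior is symmetric, so the 98% equal-tailed interval is β₀ = 5.7 ± z·0.85 with z = 2.326.
Half-width: 2.326 × 0.85 = 1.977.
5.7 − 1.977 = 3.723; 5.7 + 1.977 = 7.677.

[3.723, 7.677]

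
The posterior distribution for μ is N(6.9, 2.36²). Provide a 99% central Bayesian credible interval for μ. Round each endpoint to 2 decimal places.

[0.82, 12.98]

The posterior is symmetric, so the 99% equal-tailed interval is μ = 6.9 ± z·2.36 with z = 2.576.
Half-width: 2.576 × 2.36 = 6.08.
6.9 − 6.08 = 0.82; 6.9 + 6.08 = 12.98.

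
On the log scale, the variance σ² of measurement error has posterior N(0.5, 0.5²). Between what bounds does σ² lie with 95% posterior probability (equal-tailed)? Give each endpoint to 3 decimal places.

On the log scale the 95% interval is 0.5 ± 1.960 × 0.5 = [-0.4800, 1.4800].
Exponentiate: [e^-0.4800, e^1.4800] = [0.619, 4.393].

[0.619, 4.393]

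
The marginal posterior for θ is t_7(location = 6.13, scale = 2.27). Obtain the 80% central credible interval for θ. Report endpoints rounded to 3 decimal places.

[2.918, 9.342]

The t_7 distribution is symmetric; the 80% interval is 6.13 ± t·2.27 with t_{0.9,7} = 1.415.
Half-width: 1.415 × 2.27 = 3.212.
6.13 − 3.212 = 2.918; 6.13 + 3.212 = 9.342.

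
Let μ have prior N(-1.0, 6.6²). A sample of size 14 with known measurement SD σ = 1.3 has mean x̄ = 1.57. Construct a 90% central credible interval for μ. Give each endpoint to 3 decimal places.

Posterior precision = 1/6.6² + 14/1.3² = 0.0230 + 8.2840 = 8.3070, so posterior SD = 0.3470.
Posterior mean = (-1.0/6.6² + 14·1.57/1.3²) / 8.3070 = 1.5629.
Interval: 1.5629 ± 1.645 × 0.3470 → [0.992, 2.134].

[0.992, 2.134]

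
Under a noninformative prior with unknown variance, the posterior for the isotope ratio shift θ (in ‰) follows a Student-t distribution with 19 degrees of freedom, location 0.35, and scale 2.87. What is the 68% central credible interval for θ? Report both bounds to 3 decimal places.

The t_19 distribution is symmetric; the 68% interval is 0.35 ± t·2.87 with t_{0.84,19} = 1.021.
Half-width: 1.021 × 2.87 = 2.931.
0.35 − 2.931 = -2.581; 0.35 + 2.931 = 3.281.

[-2.581, 3.281]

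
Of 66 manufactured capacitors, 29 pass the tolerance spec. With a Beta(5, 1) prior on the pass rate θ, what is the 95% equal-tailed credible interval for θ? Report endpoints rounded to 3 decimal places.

Posterior: Beta(5+29, 1+37) = Beta(34, 38).
Equal-tailed 95% interval: the 0.025 and 0.975 quantiles of Beta(34, 38).
Posterior mean ≈ 0.472, SD ≈ 0.058; a Normal approximation gives roughly [0.358, 0.587].
Exact: F⁻¹(0.025) = 0.359; F⁻¹(0.975) = 0.587.

[0.359, 0.587]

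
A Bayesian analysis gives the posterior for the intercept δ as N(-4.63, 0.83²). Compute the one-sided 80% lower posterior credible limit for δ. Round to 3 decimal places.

-5.329

Need L with P(δ ≥ L) = 0.80: L = -4.63 − z_{0.2}·0.83.
z = 0.842; L = -4.63 − 0.842 × 0.83 = -5.329.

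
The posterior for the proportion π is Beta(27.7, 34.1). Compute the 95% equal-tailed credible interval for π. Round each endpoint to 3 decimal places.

Posterior: Beta(27.7, 34.1).
Equal-tailed 95% interval: the 0.025 and 0.975 quantiles of Beta(27.7, 34.1).
Posterior mean ≈ 0.448, SD ≈ 0.063; a Normal approximation gives roughly [0.325, 0.571].
Exact: F⁻¹(0.025) = 0.327; F⁻¹(0.975) = 0.572.

[0.327, 0.572]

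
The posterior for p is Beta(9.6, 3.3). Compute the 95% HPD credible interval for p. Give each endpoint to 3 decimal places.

[0.516, 0.951]

The posterior is unimodal and skewed, so the HPD interval has equal density at both endpoints and is the shortest 95% interval.
Solving f(0.516) = f(0.951) with F(0.951) − F(0.516) = 0.95 gives [0.516, 0.951].
For comparison, the equal-tailed interval is [0.485, 0.932]; the HPD is narrower and shifted toward the mode.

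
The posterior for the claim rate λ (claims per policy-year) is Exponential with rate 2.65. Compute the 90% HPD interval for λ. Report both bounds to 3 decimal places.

The exponential density is strictly decreasing on [0, ∞), so the HPD interval is anchored at 0: [0, q] with P(λ ≤ q) = 0.90.
q = −ln(1 − 0.90) / 2.65 = 2.3026 / 2.65 = 0.869.

[0.000, 0.869]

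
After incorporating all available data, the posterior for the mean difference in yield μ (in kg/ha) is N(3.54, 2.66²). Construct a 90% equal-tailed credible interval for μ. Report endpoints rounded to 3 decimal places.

The posterior is symmetric, so the 90% equal-tailed interval is μ = 3.54 ± z·2.66 with z = 1.645.
Half-width: 1.645 × 2.66 = 4.375.
3.54 − 4.375 = -0.835; 3.54 + 4.375 = 7.915.

[-0.835, 7.915]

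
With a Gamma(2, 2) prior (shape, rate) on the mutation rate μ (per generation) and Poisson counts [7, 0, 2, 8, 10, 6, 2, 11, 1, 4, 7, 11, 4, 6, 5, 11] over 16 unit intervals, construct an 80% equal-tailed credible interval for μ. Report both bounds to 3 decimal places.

[4.701, 6.101]

Posterior: Gamma(2+95, 2+16) = Gamma(97, 18) (shape, rate).
Equal-tailed 80% interval: Gamma(97, 18) quantiles at 0.1 and 0.9.
Posterior mean ≈ 5.389, SD ≈ 0.547; a Normal approximation gives roughly [4.688, 6.090].
Exact: lower = 4.701; upper = 6.101.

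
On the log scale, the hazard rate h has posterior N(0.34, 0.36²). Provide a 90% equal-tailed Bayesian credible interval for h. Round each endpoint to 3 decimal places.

[0.777, 2.540]

On the log scale the 90% interval is 0.34 ± 1.645 × 0.36 = [-0.2521, 0.9321].
Exponentiate: [e^-0.2521, e^0.9321] = [0.777, 2.540].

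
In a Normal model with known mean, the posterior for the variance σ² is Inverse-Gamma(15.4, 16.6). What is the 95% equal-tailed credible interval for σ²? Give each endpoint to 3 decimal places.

Inverse-Gamma(15.4, 16.6) quantiles: F⁻¹(0.025) and F⁻¹(0.975).
Equivalently, 1/σ² ~ Gamma(15.4, rate = 16.6); invert its 0.975 and 0.025 quantiles.
Posterior mean ≈ 1.153, SD ≈ 0.315; a Normal approximation gives roughly [0.536, 1.770].
Exact: lower = 0.692; upper = 1.909.

[0.692, 1.909]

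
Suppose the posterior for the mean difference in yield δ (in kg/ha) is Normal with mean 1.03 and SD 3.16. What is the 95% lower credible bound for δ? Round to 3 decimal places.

Need L with P(δ ≥ L) = 0.95: L = 1.03 − z_{0.05}·3.16.
z = 1.645; L = 1.03 − 1.645 × 3.16 = -4.168.

-4.168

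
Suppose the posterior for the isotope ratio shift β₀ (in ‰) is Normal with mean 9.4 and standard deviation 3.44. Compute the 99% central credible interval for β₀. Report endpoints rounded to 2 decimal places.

The posterior is symmetric, so the 99% equal-tailed interval is β₀ = 9.4 ± z·3.44 with z = 2.576.
Half-width: 2.576 × 3.44 = 8.86.
9.4 − 8.86 = 0.54; 9.4 + 8.86 = 18.26.

[0.54, 18.26]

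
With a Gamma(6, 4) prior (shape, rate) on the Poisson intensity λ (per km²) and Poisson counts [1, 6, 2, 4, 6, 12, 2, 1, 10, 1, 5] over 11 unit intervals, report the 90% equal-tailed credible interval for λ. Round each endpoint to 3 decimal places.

Posterior: Gamma(6+50, 4+11) = Gamma(56, 15) (shape, rate).
Equal-tailed 90% interval: Gamma(56, 15) quantiles at 0.05 and 0.95.
Posterior mean ≈ 3.733, SD ≈ 0.499; a Normal approximation gives roughly [2.913, 4.554].
Exact: lower = 2.952; upper = 4.590.

[2.952, 4.590]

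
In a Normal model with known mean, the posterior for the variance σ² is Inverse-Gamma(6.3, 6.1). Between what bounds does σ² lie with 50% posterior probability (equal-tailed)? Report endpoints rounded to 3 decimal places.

Inverse-Gamma(6.3, 6.1) quantiles: F⁻¹(0.25) and F⁻¹(0.75).
Equivalently, 1/σ² ~ Gamma(6.3, rate = 6.1); invert its 0.75 and 0.25 quantiles.
Posterior mean ≈ 1.151, SD ≈ 0.555; a Normal approximation gives roughly [0.777, 1.525].
Exact: lower = 0.786; upper = 1.363.

[0.786, 1.363]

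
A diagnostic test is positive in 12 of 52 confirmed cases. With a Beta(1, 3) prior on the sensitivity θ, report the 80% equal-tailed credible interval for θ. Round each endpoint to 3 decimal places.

Posterior: Beta(1+12, 3+40) = Beta(13, 43).
Equal-tailed 80% interval: the 0.1 and 0.9 quantiles of Beta(13, 43).
Posterior mean ≈ 0.232, SD ≈ 0.056; a Normal approximation gives roughly [0.160, 0.304].
Exact: F⁻¹(0.1) = 0.162; F⁻¹(0.9) = 0.306.

[0.162, 0.306]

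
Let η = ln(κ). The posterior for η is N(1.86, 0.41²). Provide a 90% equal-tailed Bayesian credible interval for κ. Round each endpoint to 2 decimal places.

On the log scale the 90% interval is 1.86 ± 1.645 × 0.41 = [1.1856, 2.5344].
Exponentiate: [e^1.1856, e^2.5344] = [3.27, 12.61].

[3.27, 12.61]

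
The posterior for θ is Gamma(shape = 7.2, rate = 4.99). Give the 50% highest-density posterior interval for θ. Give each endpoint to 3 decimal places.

The posterior is unimodal and skewed, so the HPD interval has equal density at both endpoints and is the shortest 50% interval.
Solving f(0.932) = f(1.615) with F(1.615) − F(0.932) = 0.50 gives [0.932, 1.615].
For comparison, the equal-tailed interval is [1.053, 1.760]; the HPD is narrower and shifted toward the mode.

[0.932, 1.615]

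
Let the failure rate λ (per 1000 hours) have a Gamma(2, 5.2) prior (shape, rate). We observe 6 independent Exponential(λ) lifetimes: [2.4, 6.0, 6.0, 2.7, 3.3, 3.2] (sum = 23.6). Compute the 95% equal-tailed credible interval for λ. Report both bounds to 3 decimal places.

Posterior: Gamma(2+6, 5.2+23.6) = Gamma(8, 28.8) (shape, rate).
Equal-tailed 95% interval: Gamma(8, 28.8) quantiles at 0.025 and 0.975.
Posterior mean ≈ 0.278, SD ≈ 0.098; a Normal approximation gives roughly [0.085, 0.470].
Exact: lower = 0.120; upper = 0.501.

[0.120, 0.501]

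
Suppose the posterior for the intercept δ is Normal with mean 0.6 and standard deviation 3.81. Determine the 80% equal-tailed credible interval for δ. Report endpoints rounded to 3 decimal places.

[-4.283, 5.483]

The posterior is symmetric, so the 80% equal-tailed interval is δ = 0.6 ± z·3.81 with z = 1.282.
Half-width: 1.282 × 3.81 = 4.883.
0.6 − 4.883 = -4.283; 0.6 + 4.883 = 5.483.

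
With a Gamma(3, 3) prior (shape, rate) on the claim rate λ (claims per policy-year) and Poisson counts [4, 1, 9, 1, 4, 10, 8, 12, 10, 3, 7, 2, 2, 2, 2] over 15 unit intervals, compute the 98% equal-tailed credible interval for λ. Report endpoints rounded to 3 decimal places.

Posterior: Gamma(3+77, 3+15) = Gamma(80, 18) (shape, rate).
Equal-tailed 98% interval: Gamma(80, 18) quantiles at 0.01 and 0.99.
Posterior mean ≈ 4.444, SD ≈ 0.497; a Normal approximation gives roughly [3.288, 5.600].
Exact: lower = 3.371; upper = 5.681.

[3.371, 5.681]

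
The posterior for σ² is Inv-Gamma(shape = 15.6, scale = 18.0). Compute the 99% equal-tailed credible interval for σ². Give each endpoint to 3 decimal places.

Inverse-Gamma(15.6, 18.0) quantiles: F⁻¹(0.005) and F⁻¹(0.995).
Equivalently, 1/σ² ~ Gamma(15.6, rate = 18.0); invert its 0.995 and 0.005 quantiles.
Posterior mean ≈ 1.233, SD ≈ 0.334; a Normal approximation gives roughly [0.372, 2.094].
Exact: lower = 0.651; upper = 2.467.

[0.651, 2.467]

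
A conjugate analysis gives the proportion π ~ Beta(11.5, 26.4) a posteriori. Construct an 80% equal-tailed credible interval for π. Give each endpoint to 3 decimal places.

Posterior: Beta(11.5, 26.4).
Equal-tailed 80% interval: the 0.1 and 0.9 quantiles of Beta(11.5, 26.4).
Posterior mean ≈ 0.303, SD ≈ 0.074; a Normal approximation gives roughly [0.209, 0.398].
Exact: F⁻¹(0.1) = 0.211; F⁻¹(0.9) = 0.401.

[0.211, 0.401]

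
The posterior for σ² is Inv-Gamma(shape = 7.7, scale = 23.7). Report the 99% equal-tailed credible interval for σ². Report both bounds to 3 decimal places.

Inverse-Gamma(7.7, 23.7) quantiles: F⁻¹(0.005) and F⁻¹(0.995).
Equivalently, 1/σ² ~ Gamma(7.7, rate = 23.7); invert its 0.995 and 0.005 quantiles.
Posterior mean ≈ 3.537, SD ≈ 1.482; a Normal approximation gives roughly [-0.279, 7.354].
Exact: lower = 1.420; upper = 9.843.

[1.420, 9.843]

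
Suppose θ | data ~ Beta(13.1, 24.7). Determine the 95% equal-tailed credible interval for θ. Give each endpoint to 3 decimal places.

Posterior: Beta(13.1, 24.7).
Equal-tailed 95% interval: the 0.025 and 0.975 quantiles of Beta(13.1, 24.7).
Posterior mean ≈ 0.347, SD ≈ 0.076; a Normal approximation gives roughly [0.197, 0.496].
Exact: F⁻¹(0.025) = 0.206; F⁻¹(0.975) = 0.503.

[0.206, 0.503]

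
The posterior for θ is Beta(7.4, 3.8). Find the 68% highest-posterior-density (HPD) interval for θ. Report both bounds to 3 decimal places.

The posterior is unimodal and skewed, so the HPD interval has equal density at both endpoints and is the shortest 68% interval.
Solving f(0.546) = f(0.822) with F(0.822) − F(0.546) = 0.68 gives [0.546, 0.822].
For comparison, the equal-tailed interval is [0.521, 0.800]; the HPD is narrower and shifted toward the mode.

[0.546, 0.822]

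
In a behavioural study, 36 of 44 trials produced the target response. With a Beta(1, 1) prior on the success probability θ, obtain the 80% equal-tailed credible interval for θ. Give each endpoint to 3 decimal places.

[0.727, 0.876]

Posterior: Beta(1+36, 1+8) = Beta(37, 9).
Equal-tailed 80% interval: the 0.1 and 0.9 quantiles of Beta(37, 9).
Posterior mean ≈ 0.804, SD ≈ 0.058; a Normal approximation gives roughly [0.730, 0.879].
Exact: F⁻¹(0.1) = 0.727; F⁻¹(0.9) = 0.876.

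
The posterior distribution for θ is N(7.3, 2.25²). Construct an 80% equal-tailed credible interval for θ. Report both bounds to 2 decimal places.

The posterior is symmetric, so the 80% equal-tailed interval is θ = 7.3 ± z·2.25 with z = 1.282.
Half-width: 1.282 × 2.25 = 2.88.
7.3 − 2.88 = 4.42; 7.3 + 2.88 = 10.18.

[4.42, 10.18]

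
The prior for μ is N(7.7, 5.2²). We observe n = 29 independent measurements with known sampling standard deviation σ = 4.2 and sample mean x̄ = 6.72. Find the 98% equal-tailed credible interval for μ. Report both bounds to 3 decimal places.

[4.947, 8.536]

Posterior precision = 1/5.2² + 29/4.2² = 0.0370 + 1.6440 = 1.6810, so posterior SD = 0.7713.
Posterior mean = (7.7/5.2² + 29·6.72/4.2²) / 1.6810 = 6.7416.
Interval: 6.7416 ± 2.326 × 0.7713 → [4.947, 8.536].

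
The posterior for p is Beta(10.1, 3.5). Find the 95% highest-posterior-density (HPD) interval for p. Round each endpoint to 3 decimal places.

[0.519, 0.946]

The posterior is unimodal and skewed, so the HPD interval has equal density at both endpoints and is the shortest 95% interval.
Solving f(0.519) = f(0.946) with F(0.946) − F(0.519) = 0.95 gives [0.519, 0.946].
For comparison, the equal-tailed interval is [0.490, 0.928]; the HPD is narrower and shifted toward the mode.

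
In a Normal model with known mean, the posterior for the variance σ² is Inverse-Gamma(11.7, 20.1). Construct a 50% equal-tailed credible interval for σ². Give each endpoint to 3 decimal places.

Inverse-Gamma(11.7, 20.1) quantiles: F⁻¹(0.25) and F⁻¹(0.75).
Equivalently, 1/σ² ~ Gamma(11.7, rate = 20.1); invert its 0.75 and 0.25 quantiles.
Posterior mean ≈ 1.879, SD ≈ 0.603; a Normal approximation gives roughly [1.472, 2.285].
Exact: lower = 1.457; upper = 2.173.

[1.457, 2.173]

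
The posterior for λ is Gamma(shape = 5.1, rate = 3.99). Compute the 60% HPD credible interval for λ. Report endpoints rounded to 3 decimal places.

The posterior is unimodal and skewed, so the HPD interval has equal density at both endpoints and is the shortest 60% interval.
Solving f(0.651) = f(1.527) with F(1.527) − F(0.651) = 0.60 gives [0.651, 1.527].
For comparison, the equal-tailed interval is [0.795, 1.714]; the HPD is narrower and shifted toward the mode.

[0.651, 1.527]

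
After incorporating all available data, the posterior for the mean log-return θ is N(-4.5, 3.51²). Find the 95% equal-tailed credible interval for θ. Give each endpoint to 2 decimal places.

[-11.38, 2.38]

The posterior is symmetric, so the 95% equal-tailed interval is θ = -4.5 ± z·3.51 with z = 1.960.
Half-width: 1.960 × 3.51 = 6.88.
-4.5 − 6.88 = -11.38; -4.5 + 6.88 = 2.38.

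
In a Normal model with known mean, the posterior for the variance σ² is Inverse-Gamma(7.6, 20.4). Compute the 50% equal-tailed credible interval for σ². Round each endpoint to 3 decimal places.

[2.209, 3.639]

Inverse-Gamma(7.6, 20.4) quantiles: F⁻¹(0.25) and F⁻¹(0.75).
Equivalently, 1/σ² ~ Gamma(7.6, rate = 20.4); invert its 0.75 and 0.25 quantiles.
Posterior mean ≈ 3.091, SD ≈ 1.306; a Normal approximation gives roughly [2.210, 3.972].
Exact: lower = 2.209; upper = 3.639.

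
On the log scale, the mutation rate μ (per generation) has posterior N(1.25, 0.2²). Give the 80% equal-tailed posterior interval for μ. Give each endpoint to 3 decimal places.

[2.701, 4.510]

On the log scale the 80% interval is 1.25 ± 1.282 × 0.2 = [0.9937, 1.5063].
Exponentiate: [e^0.9937, e^1.5063] = [2.701, 4.510].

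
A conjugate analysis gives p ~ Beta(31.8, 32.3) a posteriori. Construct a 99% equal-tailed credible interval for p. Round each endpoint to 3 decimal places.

Posterior: Beta(31.8, 32.3).
Equal-tailed 99% interval: the 0.005 and 0.995 quantiles of Beta(31.8, 32.3).
Posterior mean ≈ 0.496, SD ≈ 0.062; a Normal approximation gives roughly [0.336, 0.656].
Exact: F⁻¹(0.005) = 0.339; F⁻¹(0.995) = 0.654.

[0.339, 0.654]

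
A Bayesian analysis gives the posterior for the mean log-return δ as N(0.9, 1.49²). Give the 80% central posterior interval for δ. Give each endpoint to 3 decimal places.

[-1.010, 2.810]

The posterior is symmetric, so the 80% equal-tailed interval is δ = 0.9 ± z·1.49 with z = 1.282.
Half-width: 1.282 × 1.49 = 1.910.
0.9 − 1.910 = -1.010; 0.9 + 1.910 = 2.810.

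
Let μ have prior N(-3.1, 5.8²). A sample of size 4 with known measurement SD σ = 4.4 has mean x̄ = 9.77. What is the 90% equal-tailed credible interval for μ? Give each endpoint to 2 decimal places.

[4.77, 11.53]

Posterior precision = 1/5.8² + 4/4.4² = 0.0297 + 0.2066 = 0.2363, so posterior SD = 2.0570.
Posterior mean = (-3.1/5.8² + 4·9.77/4.4²) / 0.2363 = 8.1512.
Interval: 8.1512 ± 1.645 × 2.0570 → [4.77, 11.53].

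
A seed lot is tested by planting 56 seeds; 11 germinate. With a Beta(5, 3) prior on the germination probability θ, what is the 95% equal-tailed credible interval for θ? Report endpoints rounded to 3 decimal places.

Posterior: Beta(5+11, 3+45) = Beta(16, 48).
Equal-tailed 95% interval: the 0.025 and 0.975 quantiles of Beta(16, 48).
Posterior mean ≈ 0.250, SD ≈ 0.054; a Normal approximation gives roughly [0.145, 0.355].
Exact: F⁻¹(0.025) = 0.153; F⁻¹(0.975) = 0.362.

[0.153, 0.362]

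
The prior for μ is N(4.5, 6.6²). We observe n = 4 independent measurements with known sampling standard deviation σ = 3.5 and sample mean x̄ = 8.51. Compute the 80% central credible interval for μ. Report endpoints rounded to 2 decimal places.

[6.08, 10.41]

Posterior precision = 1/6.6² + 4/3.5² = 0.0230 + 0.3265 = 0.3495, so posterior SD = 1.6915.
Posterior mean = (4.5/6.6² + 4·8.51/3.5²) / 0.3495 = 8.2466.
Interval: 8.2466 ± 1.282 × 1.6915 → [6.08, 10.41].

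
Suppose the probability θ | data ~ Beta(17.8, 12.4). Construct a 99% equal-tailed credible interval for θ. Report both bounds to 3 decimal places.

Posterior: Beta(17.8, 12.4).
Equal-tailed 99% interval: the 0.005 and 0.995 quantiles of Beta(17.8, 12.4).
Posterior mean ≈ 0.589, SD ≈ 0.088; a Normal approximation gives roughly [0.363, 0.816].
Exact: F⁻¹(0.005) = 0.359; F⁻¹(0.995) = 0.799.

[0.359, 0.799]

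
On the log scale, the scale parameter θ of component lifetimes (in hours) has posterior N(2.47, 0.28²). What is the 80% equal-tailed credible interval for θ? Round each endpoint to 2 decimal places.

[8.26, 16.93]

On the log scale the 80% interval is 2.47 ± 1.282 × 0.28 = [2.1112, 2.8288].
Exponentiate: [e^2.1112, e^2.8288] = [8.26, 16.93].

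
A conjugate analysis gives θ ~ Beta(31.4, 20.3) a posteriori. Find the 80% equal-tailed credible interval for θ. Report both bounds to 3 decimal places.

[0.520, 0.693]

Posterior: Beta(31.4, 20.3).
Equal-tailed 80% interval: the 0.1 and 0.9 quantiles of Beta(31.4, 20.3).
Posterior mean ≈ 0.607, SD ≈ 0.067; a Normal approximation gives roughly [0.521, 0.694].
Exact: F⁻¹(0.1) = 0.520; F⁻¹(0.9) = 0.693.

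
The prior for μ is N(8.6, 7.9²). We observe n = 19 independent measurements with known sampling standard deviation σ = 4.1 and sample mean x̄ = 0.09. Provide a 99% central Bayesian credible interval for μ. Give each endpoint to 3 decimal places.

Posterior precision = 1/7.9² + 19/4.1² = 0.0160 + 1.1303 = 1.1463, so posterior SD = 0.9340.
Posterior mean = (8.6/7.9² + 19·0.09/4.1²) / 1.1463 = 0.2090.
Interval: 0.2090 ± 2.576 × 0.9340 → [-2.197, 2.615].

[-2.197, 2.615]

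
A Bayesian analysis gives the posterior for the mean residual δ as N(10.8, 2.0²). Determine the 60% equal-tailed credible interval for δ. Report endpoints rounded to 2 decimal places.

[9.12, 12.48]

The posterior is symmetric, so the 60% equal-tailed interval is δ = 10.8 ± z·2.0 with z = 0.842.
Half-width: 0.842 × 2.0 = 1.68.
10.8 − 1.68 = 9.12; 10.8 + 1.68 = 12.48.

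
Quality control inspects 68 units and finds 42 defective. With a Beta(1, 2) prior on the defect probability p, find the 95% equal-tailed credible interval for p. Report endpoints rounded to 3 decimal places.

[0.490, 0.715]

Posterior: Beta(1+42, 2+26) = Beta(43, 28).
Equal-tailed 95% interval: the 0.025 and 0.975 quantiles of Beta(43, 28).
Posterior mean ≈ 0.606, SD ≈ 0.058; a Normal approximation gives roughly [0.493, 0.719].
Exact: F⁻¹(0.025) = 0.490; F⁻¹(0.975) = 0.715.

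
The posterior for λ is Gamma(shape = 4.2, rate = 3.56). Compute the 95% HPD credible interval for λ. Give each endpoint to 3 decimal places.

The posterior is unimodal and skewed, so the HPD interval has equal density at both endpoints and is the shortest 95% interval.
Solving f(0.226) = f(2.317) with F(2.317) − F(0.226) = 0.95 gives [0.226, 2.317].
For comparison, the equal-tailed interval is [0.335, 2.547]; the HPD is narrower and shifted toward the mode.

[0.226, 2.317]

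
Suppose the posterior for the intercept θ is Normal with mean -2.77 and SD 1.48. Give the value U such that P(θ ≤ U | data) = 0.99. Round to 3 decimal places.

Need U with P(θ ≤ U) = 0.99: U = -2.77 + z_{0.01}·1.48.
z = 2.326; U = -2.77 + 2.326 × 1.48 = 0.673.

0.673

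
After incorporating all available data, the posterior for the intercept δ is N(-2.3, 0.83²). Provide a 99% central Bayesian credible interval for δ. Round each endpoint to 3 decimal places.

[-4.438, -0.162]

The posterior is symmetric, so the 99% equal-tailed interval is δ = -2.3 ± z·0.83 with z = 2.576.
Half-width: 2.576 × 0.83 = 2.138.
-2.3 − 2.138 = -4.438; -2.3 + 2.138 = -0.162.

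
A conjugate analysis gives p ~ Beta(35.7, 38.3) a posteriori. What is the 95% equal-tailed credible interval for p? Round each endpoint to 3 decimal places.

Posterior: Beta(35.7, 38.3).
Equal-tailed 95% interval: the 0.025 and 0.975 quantiles of Beta(35.7, 38.3).
Posterior mean ≈ 0.482, SD ≈ 0.058; a Normal approximation gives roughly [0.369, 0.596].
Exact: F⁻¹(0.025) = 0.370; F⁻¹(0.975) = 0.596.

[0.370, 0.596]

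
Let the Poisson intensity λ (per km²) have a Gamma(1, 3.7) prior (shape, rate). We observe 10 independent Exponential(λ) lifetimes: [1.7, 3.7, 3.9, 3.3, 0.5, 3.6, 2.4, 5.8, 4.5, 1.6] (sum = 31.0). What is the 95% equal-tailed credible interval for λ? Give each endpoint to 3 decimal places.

[0.158, 0.530]

Posterior: Gamma(1+10, 3.7+31.0) = Gamma(11, 34.7) (shape, rate).
Equal-tailed 95% interval: Gamma(11, 34.7) quantiles at 0.025 and 0.975.
Posterior mean ≈ 0.317, SD ≈ 0.096; a Normal approximation gives roughly [0.130, 0.504].
Exact: lower = 0.158; upper = 0.530.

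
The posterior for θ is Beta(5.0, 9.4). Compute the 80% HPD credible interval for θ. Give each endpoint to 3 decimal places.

The posterior is unimodal and skewed, so the HPD interval has equal density at both endpoints and is the shortest 80% interval.
Solving f(0.179) = f(0.493) with F(0.493) − F(0.179) = 0.80 gives [0.179, 0.493].
For comparison, the equal-tailed interval is [0.194, 0.510]; the HPD is narrower and shifted toward the mode.

[0.179, 0.493]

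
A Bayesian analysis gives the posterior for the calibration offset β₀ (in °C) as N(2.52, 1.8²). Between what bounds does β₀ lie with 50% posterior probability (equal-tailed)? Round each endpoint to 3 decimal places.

The posterior is symmetric, so the 50% equal-tailed interval is β₀ = 2.52 ± z·1.8 with z = 0.674.
Half-width: 0.674 × 1.8 = 1.214.
2.52 − 1.214 = 1.306; 2.52 + 1.214 = 3.734.

[1.306, 3.734]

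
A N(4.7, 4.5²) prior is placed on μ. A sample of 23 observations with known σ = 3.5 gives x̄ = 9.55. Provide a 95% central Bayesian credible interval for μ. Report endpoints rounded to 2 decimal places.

[8.01, 10.84]

Posterior precision = 1/4.5² + 23/3.5² = 0.0494 + 1.8776 = 1.9269, so posterior SD = 0.7204.
Posterior mean = (4.7/4.5² + 23·9.55/3.5²) / 1.9269 = 9.4257.
Interval: 9.4257 ± 1.960 × 0.7204 → [8.01, 10.84].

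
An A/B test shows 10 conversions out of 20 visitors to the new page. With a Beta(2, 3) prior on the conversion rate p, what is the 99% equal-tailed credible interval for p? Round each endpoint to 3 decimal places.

[0.240, 0.726]

Posterior: Beta(2+10, 3+10) = Beta(12, 13).
Equal-tailed 99% interval: the 0.005 and 0.995 quantiles of Beta(12, 13).
Posterior mean ≈ 0.480, SD ≈ 0.098; a Normal approximation gives roughly [0.228, 0.732].
Exact: F⁻¹(0.005) = 0.240; F⁻¹(0.995) = 0.726.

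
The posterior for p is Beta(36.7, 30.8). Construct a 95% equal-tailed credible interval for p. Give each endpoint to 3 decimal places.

Posterior: Beta(36.7, 30.8).
Equal-tailed 95% interval: the 0.025 and 0.975 quantiles of Beta(36.7, 30.8).
Posterior mean ≈ 0.544, SD ≈ 0.060; a Normal approximation gives roughly [0.426, 0.662].
Exact: F⁻¹(0.025) = 0.425; F⁻¹(0.975) = 0.660.

[0.425, 0.660]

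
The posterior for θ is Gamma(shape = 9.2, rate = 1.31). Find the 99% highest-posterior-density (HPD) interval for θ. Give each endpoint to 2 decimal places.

[2.15, 13.78]

The posterior is unimodal and skewed, so the HPD interval has equal density at both endpoints and is the shortest 99% interval.
Solving f(2.15) = f(13.78) with F(13.78) − F(2.15) = 0.99 gives [2.15, 13.78].
For comparison, the equal-tailed interval is [2.48, 14.40]; the HPD is narrower and shifted toward the mode.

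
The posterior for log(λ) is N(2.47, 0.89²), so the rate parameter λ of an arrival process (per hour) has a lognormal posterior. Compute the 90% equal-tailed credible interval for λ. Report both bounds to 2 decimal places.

[2.73, 51.11]

On the log scale the 90% interval is 2.47 ± 1.645 × 0.89 = [1.0061, 3.9339].
Exponentiate: [e^1.0061, e^3.9339] = [2.73, 51.11].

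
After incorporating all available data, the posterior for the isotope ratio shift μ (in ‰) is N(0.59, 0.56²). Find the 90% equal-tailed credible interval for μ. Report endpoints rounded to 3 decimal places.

The posterior is symmetric, so the 90% equal-tailed interval is μ = 0.59 ± z·0.56 with z = 1.645.
Half-width: 1.645 × 0.56 = 0.921.
0.59 − 0.921 = -0.331; 0.59 + 0.921 = 1.511.

[-0.331, 1.511]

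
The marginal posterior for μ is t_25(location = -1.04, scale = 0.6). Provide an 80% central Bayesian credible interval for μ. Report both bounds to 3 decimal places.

[-1.830, -0.250]

The t_25 distribution is symmetric; the 80% interval is -1.04 ± t·0.6 with t_{0.9,25} = 1.316.
Half-width: 1.316 × 0.6 = 0.790.
-1.04 − 0.790 = -1.830; -1.04 + 0.790 = -0.250.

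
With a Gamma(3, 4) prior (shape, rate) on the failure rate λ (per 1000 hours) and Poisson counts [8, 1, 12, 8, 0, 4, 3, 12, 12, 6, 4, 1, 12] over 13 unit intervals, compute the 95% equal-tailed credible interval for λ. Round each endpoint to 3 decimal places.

[4.046, 6.183]

Posterior: Gamma(3+83, 4+13) = Gamma(86, 17) (shape, rate).
Equal-tailed 95% interval: Gamma(86, 17) quantiles at 0.025 and 0.975.
Posterior mean ≈ 5.059, SD ≈ 0.546; a Normal approximation gives roughly [3.990, 6.128].
Exact: lower = 4.046; upper = 6.183.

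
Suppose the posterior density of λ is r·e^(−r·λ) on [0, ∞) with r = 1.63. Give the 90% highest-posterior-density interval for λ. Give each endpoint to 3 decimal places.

The exponential density is strictly decreasing on [0, ∞), so the HPD interval is anchored at 0: [0, q] with P(λ ≤ q) = 0.90.
q = −ln(1 − 0.90) / 1.63 = 2.3026 / 1.63 = 1.413.

[0.000, 1.413]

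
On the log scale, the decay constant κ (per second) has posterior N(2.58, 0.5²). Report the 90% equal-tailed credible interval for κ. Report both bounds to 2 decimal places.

On the log scale the 90% interval is 2.58 ± 1.645 × 0.5 = [1.7576, 3.4024].
Exponentiate: [e^1.7576, e^3.4024] = [5.80, 30.04].

[5.80, 30.04]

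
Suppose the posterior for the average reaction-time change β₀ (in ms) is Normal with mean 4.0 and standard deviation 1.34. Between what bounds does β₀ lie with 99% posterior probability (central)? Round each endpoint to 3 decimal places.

The posterior is symmetric, so the 99% equal-tailed interval is β₀ = 4.0 ± z·1.34 with z = 2.576.
Half-width: 2.576 × 1.34 = 3.452.
4.0 − 3.452 = 0.548; 4.0 + 3.452 = 7.452.

[0.548, 7.452]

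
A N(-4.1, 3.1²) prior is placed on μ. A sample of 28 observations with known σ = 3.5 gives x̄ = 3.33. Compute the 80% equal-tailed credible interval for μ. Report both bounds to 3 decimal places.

[2.177, 3.835]

Posterior precision = 1/3.1² + 28/3.5² = 0.1041 + 2.2857 = 2.3898, so posterior SD = 0.6469.
Posterior mean = (-4.1/3.1² + 28·3.33/3.5²) / 2.3898 = 3.0065.
Interval: 3.0065 ± 1.282 × 0.6469 → [2.177, 3.835].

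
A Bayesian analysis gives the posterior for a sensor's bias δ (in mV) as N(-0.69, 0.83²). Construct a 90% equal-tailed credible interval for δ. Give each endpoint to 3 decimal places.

[-2.055, 0.675]

The posterior is symmetric, so the 90% equal-tailed interval is δ = -0.69 ± z·0.83 with z = 1.645.
Half-width: 1.645 × 0.83 = 1.365.
-0.69 − 1.365 = -2.055; -0.69 + 1.365 = 0.675.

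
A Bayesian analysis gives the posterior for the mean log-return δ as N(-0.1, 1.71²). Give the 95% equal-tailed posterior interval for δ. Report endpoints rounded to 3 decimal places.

The posterior is symmetric, so the 95% equal-tailed interval is δ = -0.1 ± z·1.71 with z = 1.960.
Half-width: 1.960 × 1.71 = 3.352.
-0.1 − 3.352 = -3.452; -0.1 + 3.352 = 3.252.

[-3.452, 3.252]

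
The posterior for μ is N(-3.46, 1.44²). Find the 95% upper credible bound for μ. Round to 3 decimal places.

Need U with P(μ ≤ U) = 0.95: U = -3.46 + z_{0.05}·1.44.
z = 1.645; U = -3.46 + 1.645 × 1.44 = -1.091.

-1.091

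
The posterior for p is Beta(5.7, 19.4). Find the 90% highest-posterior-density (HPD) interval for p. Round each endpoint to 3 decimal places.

The posterior is unimodal and skewed, so the HPD interval has equal density at both endpoints and is the shortest 90% interval.
Solving f(0.093) = f(0.357) with F(0.357) − F(0.093) = 0.90 gives [0.093, 0.357].
For comparison, the equal-tailed interval is [0.106, 0.374]; the HPD is narrower and shifted toward the mode.

[0.093, 0.357]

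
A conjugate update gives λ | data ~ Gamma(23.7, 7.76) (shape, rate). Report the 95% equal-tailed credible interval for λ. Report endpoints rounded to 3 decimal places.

[1.951, 4.401]

Posterior: Gamma(shape 23.7, rate 7.76).
Equal-tailed 95% interval: Gamma(23.7, 7.76) quantiles at 0.025 and 0.975.
Posterior mean ≈ 3.054, SD ≈ 0.627; a Normal approximation gives roughly [1.825, 4.284].
Exact: lower = 1.951; upper = 4.401.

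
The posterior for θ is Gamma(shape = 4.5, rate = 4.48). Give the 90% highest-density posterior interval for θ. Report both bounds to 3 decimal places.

The posterior is unimodal and skewed, so the HPD interval has equal density at both endpoints and is the shortest 90% interval.
Solving f(0.271) = f(1.709) with F(1.709) − F(0.271) = 0.90 gives [0.271, 1.709].
For comparison, the equal-tailed interval is [0.371, 1.888]; the HPD is narrower and shifted toward the mode.

[0.271, 1.709]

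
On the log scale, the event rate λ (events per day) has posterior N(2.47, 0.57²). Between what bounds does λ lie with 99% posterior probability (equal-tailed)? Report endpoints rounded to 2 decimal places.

On the log scale the 99% interval is 2.47 ± 2.576 × 0.57 = [1.0018, 3.9382].
Exponentiate: [e^1.0018, e^3.9382] = [2.72, 51.33].

[2.72, 51.33]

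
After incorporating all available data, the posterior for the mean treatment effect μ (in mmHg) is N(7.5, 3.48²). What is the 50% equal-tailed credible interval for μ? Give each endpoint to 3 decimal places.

The posterior is symmetric, so the 50% equal-tailed interval is μ = 7.5 ± z·3.48 with z = 0.674.
Half-width: 0.674 × 3.48 = 2.347.
7.5 − 2.347 = 5.153; 7.5 + 2.347 = 9.847.

[5.153, 9.847]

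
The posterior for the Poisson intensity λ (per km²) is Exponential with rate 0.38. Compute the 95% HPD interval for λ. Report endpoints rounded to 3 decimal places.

[0.000, 7.884]

The exponential density is strictly decreasing on [0, ∞), so the HPD interval is anchored at 0: [0, q] with P(λ ≤ q) = 0.95.
q = −ln(1 − 0.95) / 0.38 = 2.9957 / 0.38 = 7.884.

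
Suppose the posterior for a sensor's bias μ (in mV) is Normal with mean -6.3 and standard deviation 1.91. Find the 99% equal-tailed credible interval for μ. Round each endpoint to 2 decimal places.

The posterior is symmetric, so the 99% equal-tailed interval is μ = -6.3 ± z·1.91 with z = 2.576.
Half-width: 2.576 × 1.91 = 4.92.
-6.3 − 4.92 = -11.22; -6.3 + 4.92 = -1.38.

[-11.22, -1.38]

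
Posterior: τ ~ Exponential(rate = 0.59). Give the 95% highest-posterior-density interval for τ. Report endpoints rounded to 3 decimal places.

[0.000, 5.078]

The exponential density is strictly decreasing on [0, ∞), so the HPD interval is anchored at 0: [0, q] with P(τ ≤ q) = 0.95.
q = −ln(1 − 0.95) / 0.59 = 2.9957 / 0.59 = 5.078.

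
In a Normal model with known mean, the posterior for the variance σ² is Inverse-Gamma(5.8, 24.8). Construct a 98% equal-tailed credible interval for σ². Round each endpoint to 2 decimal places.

Inverse-Gamma(5.8, 24.8) quantiles: F⁻¹(0.01) and F⁻¹(0.99).
Equivalently, 1/σ² ~ Gamma(5.8, rate = 24.8); invert its 0.99 and 0.01 quantiles.
Posterior mean ≈ 5.17, SD ≈ 2.65; a Normal approximation gives roughly [-1.00, 11.33].
Exact: lower = 1.94; upper = 14.76.

[1.94, 14.76]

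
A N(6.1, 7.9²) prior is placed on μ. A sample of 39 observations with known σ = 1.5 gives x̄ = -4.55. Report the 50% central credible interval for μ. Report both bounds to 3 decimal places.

Posterior precision = 1/7.9² + 39/1.5² = 0.0160 + 17.3333 = 17.3494, so posterior SD = 0.2401.
Posterior mean = (6.1/7.9² + 39·-4.55/1.5²) / 17.3494 = -4.5402.
Interval: -4.5402 ± 0.674 × 0.2401 → [-4.702, -4.378].

[-4.702, -4.378]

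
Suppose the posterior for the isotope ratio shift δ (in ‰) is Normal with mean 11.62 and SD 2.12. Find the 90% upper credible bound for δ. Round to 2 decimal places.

Need U with P(δ ≤ U) = 0.90: U = 11.62 + z_{0.1}·2.12.
z = 1.282; U = 11.62 + 1.282 × 2.12 = 14.34.

14.34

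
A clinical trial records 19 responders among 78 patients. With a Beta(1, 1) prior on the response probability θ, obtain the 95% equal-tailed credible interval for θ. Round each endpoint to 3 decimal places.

[0.162, 0.350]

Posterior: Beta(1+19, 1+59) = Beta(20, 60).
Equal-tailed 95% interval: the 0.025 and 0.975 quantiles of Beta(20, 60).
Posterior mean ≈ 0.250, SD ≈ 0.048; a Normal approximation gives roughly [0.156, 0.344].
Exact: F⁻¹(0.025) = 0.162; F⁻¹(0.975) = 0.350.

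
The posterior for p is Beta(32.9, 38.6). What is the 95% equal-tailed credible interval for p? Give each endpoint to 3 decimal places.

[0.347, 0.576]

Posterior: Beta(32.9, 38.6).
Equal-tailed 95% interval: the 0.025 and 0.975 quantiles of Beta(32.9, 38.6).
Posterior mean ≈ 0.460, SD ≈ 0.059; a Normal approximation gives roughly [0.345, 0.575].
Exact: F⁻¹(0.025) = 0.347; F⁻¹(0.975) = 0.576.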